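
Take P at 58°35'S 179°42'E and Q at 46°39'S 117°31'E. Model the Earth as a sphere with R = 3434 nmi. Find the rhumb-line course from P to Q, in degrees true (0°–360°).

Δψ = ln[tan(π/4+φ₂/2)/tan(π/4+φ₁/2)] = +0.3458
Δλ = -1.0853 rad (taken the short way round)
course = atan2(Δλ, Δψ) = 287.67°

287.7°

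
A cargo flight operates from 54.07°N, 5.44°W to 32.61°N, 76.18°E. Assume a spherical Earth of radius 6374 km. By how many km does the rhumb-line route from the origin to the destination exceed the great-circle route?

307 km

Great circle: cos σ = sin φ₁ sin φ₂ + cos φ₁ cos φ₂ cos Δλ,  σ = 1.0375 rad → d_gc = 6612.7 km
Rhumb line: Δψ = -0.5236, q = Δφ/Δψ = 0.7153, d_rh = R√(Δφ²+q²Δλ²) = 6919.7 km
Excess = 6919.7 − 6612.7 = 307.0 ≈ 307 km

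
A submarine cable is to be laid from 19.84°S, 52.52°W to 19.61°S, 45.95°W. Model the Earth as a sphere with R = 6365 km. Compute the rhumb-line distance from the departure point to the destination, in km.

Δψ = ln[tan(π/4+φ₂/2)/tan(π/4+φ₁/2)] = +0.0043;  Δφ = +0.0040 rad,  Δλ = +0.1147 rad
q = Δφ/Δψ = 0.9413
d = R·√(Δφ² + q²Δλ²) = 6365·0.10801 = 688 km

688 km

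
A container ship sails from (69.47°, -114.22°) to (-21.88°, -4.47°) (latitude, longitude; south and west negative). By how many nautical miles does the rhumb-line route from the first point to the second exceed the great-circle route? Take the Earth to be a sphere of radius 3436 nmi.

Great circle: cos σ = sin φ₁ sin φ₂ + cos φ₁ cos φ₂ cos Δλ,  σ = 2.0476 rad → d_gc = 7035.6 nmi
Rhumb line: Δψ = -2.1002, q = Δφ/Δψ = 0.7591, d_rh = R√(Δφ²+q²Δλ²) = 7414.5 nmi
Excess = 7414.5 − 7035.6 = 378.9 ≈ 379 nmi

379 nmi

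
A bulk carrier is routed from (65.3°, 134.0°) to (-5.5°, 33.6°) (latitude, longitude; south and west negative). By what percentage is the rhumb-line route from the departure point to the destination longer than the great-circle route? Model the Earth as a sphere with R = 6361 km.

Great circle: σ = 1.7337 rad → d_gc = Rσ = 11027.9 km
Rhumb: Δφ = -1.2357, Δλ = -1.7523, Δψ = -1.6151, q = Δφ/Δψ = 0.7651 → d_rh = R√(Δφ²+q²Δλ²) = 11598.0 km
Excess = (11598.0 − 11027.9) / 11027.9 = 570.1 / 11027.9 = 5.17% ≈ 5.2%

5.2%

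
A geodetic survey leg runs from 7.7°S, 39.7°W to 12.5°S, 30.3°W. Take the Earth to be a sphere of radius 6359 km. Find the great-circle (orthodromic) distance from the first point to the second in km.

1157 km

cos σ = sin φ₁ sin φ₂ + cos φ₁ cos φ₂ cos Δλ
      = sin(-7.70°)sin(-12.50°) + cos(-7.70°)cos(-12.50°)cos(9.40°) = 0.9835
σ = 10.422° → d = Rσ = 6359·0.18190 = 1157 km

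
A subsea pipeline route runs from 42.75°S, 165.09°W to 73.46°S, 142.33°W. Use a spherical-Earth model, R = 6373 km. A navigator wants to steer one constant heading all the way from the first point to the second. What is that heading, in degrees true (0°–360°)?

Meridional parts: M(φ₁)=-0.8269, M(φ₂)=-1.9286 → ΔM = -1.1017;  Δλ = +0.3972 rad
tan C = Δλ / ΔM = -0.3606 → C = 160.17°

160.2°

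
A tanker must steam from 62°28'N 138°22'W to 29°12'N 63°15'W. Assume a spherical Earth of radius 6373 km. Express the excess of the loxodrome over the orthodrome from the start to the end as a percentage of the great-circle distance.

Great circle: σ = 1.0048 rad → d_gc = Rσ = 6403.6 km
Rhumb: Δφ = -0.5806, Δλ = +1.3110, Δψ = -0.8732, q = Δφ/Δψ = 0.6649 → d_rh = R√(Δφ²+q²Δλ²) = 6674.9 km
Excess = (6674.9 − 6403.6) / 6403.6 = 271.3 / 6403.6 = 4.24% ≈ 4.2%

4.2%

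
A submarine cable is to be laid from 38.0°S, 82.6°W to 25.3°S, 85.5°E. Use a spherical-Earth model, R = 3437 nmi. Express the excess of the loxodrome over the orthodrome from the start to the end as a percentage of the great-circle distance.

Great circle: σ = 2.0197 rad → d_gc = Rσ = 6941.8 nmi
Rhumb: Δφ = +0.2217, Δλ = +2.9339, Δψ = +0.2613, q = Δφ/Δψ = 0.8482 → d_rh = R√(Δφ²+q²Δλ²) = 8586.9 nmi
Excess = (8586.9 − 6941.8) / 6941.8 = 1645.1 / 6941.8 = 23.70% ≈ 23.7%

23.7%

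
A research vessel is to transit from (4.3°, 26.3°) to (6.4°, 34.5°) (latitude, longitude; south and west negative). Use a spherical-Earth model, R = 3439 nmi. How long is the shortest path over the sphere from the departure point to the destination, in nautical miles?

Haversine: a = sin²(Δφ/2)+cos φ₁ cos φ₂ sin²(Δλ/2) = 0.00540;  σ = 2·atan2(√a,√(1−a))
σ = 8.430° → d = Rσ = 3439·0.14712 = 506 nmi

506 nmi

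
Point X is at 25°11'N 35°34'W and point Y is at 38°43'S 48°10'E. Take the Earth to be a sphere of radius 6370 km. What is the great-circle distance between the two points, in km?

11218 km

cos σ = sin φ₁ sin φ₂ + cos φ₁ cos φ₂ cos Δλ
      = sin(25.18°)sin(-38.72°) + cos(25.18°)cos(-38.72°)cos(83.73°) = -0.1891
σ = 100.899° → d = Rσ = 6370·1.76102 = 11218 km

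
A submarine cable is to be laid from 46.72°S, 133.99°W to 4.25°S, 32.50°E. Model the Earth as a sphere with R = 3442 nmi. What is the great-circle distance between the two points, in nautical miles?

cos σ = sin φ₁ sin φ₂ + cos φ₁ cos φ₂ cos Δλ
      = sin(-46.72°)sin(-4.25°) + cos(-46.72°)cos(-4.25°)cos(166.49°) = -0.6108
σ = 127.648° → d = Rσ = 3442·2.22788 = 7668 nmi

7668 nmi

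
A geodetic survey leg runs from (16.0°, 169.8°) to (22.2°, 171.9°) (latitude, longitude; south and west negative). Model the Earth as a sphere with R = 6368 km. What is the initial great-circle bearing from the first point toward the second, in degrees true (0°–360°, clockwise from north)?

17.4°

θ = atan2( sin Δλ·cos φ₂ ,  cos φ₁ sin φ₂ − sin φ₁ cos φ₂ cos Δλ )
  = atan2(+0.0339, +0.1082) = 17.41°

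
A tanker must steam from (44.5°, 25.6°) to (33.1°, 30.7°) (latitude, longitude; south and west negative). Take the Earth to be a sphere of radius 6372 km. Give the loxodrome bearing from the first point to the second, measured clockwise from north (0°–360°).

Δψ = ln[tan(π/4+φ₂/2)/tan(π/4+φ₁/2)] = -0.2563
Δλ = +0.0890 rad (taken the short way round)
course = atan2(Δλ, Δψ) = 160.85°

160.8°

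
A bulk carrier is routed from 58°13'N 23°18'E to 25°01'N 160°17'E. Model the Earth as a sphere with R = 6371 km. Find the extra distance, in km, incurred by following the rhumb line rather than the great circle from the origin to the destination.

1627 km

Great circle: cos σ = sin φ₁ sin φ₂ + cos φ₁ cos φ₂ cos Δλ,  σ = 1.5603 rad → d_gc = 9940.7 km
Rhumb line: Δψ = -0.8051, q = Δφ/Δψ = 0.7197, d_rh = R√(Δφ²+q²Δλ²) = 11567.3 km
Excess = 11567.3 − 9940.7 = 1626.6 ≈ 1627 km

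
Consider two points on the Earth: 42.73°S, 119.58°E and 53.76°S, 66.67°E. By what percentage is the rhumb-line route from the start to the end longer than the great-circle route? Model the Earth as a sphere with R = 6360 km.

2.1%

Great circle: σ = 0.6281 rad → d_gc = Rσ = 3994.6 km
Rhumb: Δφ = -0.1925, Δλ = -0.9235, Δψ = -0.2907, q = Δφ/Δψ = 0.6623 → d_rh = R√(Δφ²+q²Δλ²) = 4078.1 km
Excess = (4078.1 − 3994.6) / 3994.6 = 83.5 / 3994.6 = 2.09% ≈ 2.1%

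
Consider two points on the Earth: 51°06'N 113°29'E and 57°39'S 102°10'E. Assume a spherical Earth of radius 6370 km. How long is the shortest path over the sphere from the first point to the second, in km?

12135 km

cos σ = sin φ₁ sin φ₂ + cos φ₁ cos φ₂ cos Δλ
      = sin(51.10°)sin(-57.65°) + cos(51.10°)cos(-57.65°)cos(-11.32°) = -0.3280
σ = 109.146° → d = Rσ = 6370·1.90495 = 12135 km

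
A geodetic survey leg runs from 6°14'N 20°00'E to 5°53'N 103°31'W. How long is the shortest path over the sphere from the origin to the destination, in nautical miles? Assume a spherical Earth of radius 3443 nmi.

7351 nmi

Haversine: a = sin²(Δφ/2)+cos φ₁ cos φ₂ sin²(Δλ/2) = 0.76745;  σ = 2·atan2(√a,√(1−a))
σ = 122.337° → d = Rσ = 3443·2.13518 = 7351 nmi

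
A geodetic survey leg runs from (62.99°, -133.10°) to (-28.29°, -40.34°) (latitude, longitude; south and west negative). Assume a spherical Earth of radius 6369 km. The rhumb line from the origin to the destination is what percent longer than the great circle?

Great circle: σ = 2.0281 rad → d_gc = Rσ = 12916.7 km
Rhumb: Δφ = -1.5931, Δλ = +1.6190, Δψ = -1.9415, q = Δφ/Δψ = 0.8206 → d_rh = R√(Δφ²+q²Δλ²) = 13211.4 km
Excess = (13211.4 − 12916.7) / 12916.7 = 294.7 / 12916.7 = 2.28% ≈ 2.3%

2.3%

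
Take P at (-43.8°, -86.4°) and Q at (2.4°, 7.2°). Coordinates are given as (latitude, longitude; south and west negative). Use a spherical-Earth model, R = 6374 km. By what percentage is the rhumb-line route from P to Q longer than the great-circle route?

Great circle: σ = 1.6451 rad → d_gc = Rσ = 10486.1 km
Rhumb: Δφ = +0.8063, Δλ = +1.6336, Δψ = +0.8940, q = Δφ/Δψ = 0.9020 → d_rh = R√(Δφ²+q²Δλ²) = 10706.5 km
Excess = (10706.5 − 10486.1) / 10486.1 = 220.4 / 10486.1 = 2.10% ≈ 2.1%

2.1%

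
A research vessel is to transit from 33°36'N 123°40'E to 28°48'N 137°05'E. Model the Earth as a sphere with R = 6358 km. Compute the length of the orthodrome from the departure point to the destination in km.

Haversine: a = sin²(Δφ/2)+cos φ₁ cos φ₂ sin²(Δλ/2) = 0.01171;  σ = 2·atan2(√a,√(1−a))
σ = 12.426° → d = Rσ = 6358·0.21688 = 1379 km

1379 km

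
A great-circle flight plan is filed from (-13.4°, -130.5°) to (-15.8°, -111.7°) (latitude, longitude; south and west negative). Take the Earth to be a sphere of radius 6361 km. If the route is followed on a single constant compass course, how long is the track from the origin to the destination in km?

2037 km

Rhumb course C = atan2(Δλ, Δψ) with Δψ = ln[tan(π/4+φ₂/2)/tan(π/4+φ₁/2)] = -0.0433, Δλ = +0.3281 → C = 97.52°
d = R·|Δφ| / |cos C| = 6361·0.04189 / 0.13080 = 2037 km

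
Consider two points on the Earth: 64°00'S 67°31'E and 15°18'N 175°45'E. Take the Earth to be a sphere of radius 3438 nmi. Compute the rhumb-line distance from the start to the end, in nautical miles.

7032 nmi

Rhumb course C = atan2(Δλ, Δψ) with Δψ = ln[tan(π/4+φ₂/2)/tan(π/4+φ₁/2)] = +1.7362, Δλ = +1.8890 → C = 47.41°
d = R·|Δφ| / |cos C| = 3438·1.38405 / 0.67669 = 7032 nmi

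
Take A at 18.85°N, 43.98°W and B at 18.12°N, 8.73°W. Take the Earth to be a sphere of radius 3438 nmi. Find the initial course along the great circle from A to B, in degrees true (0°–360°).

85.5°

θ = atan2( sin Δλ·cos φ₂ ,  cos φ₁ sin φ₂ − sin φ₁ cos φ₂ cos Δλ )
  = atan2(+0.5485, +0.0436) = 85.46°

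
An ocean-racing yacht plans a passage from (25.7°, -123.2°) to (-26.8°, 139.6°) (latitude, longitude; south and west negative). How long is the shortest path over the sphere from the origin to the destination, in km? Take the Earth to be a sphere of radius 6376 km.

11934 km

cos σ = sin φ₁ sin φ₂ + cos φ₁ cos φ₂ cos Δλ
      = sin(25.70°)sin(-26.80°) + cos(25.70°)cos(-26.80°)cos(-97.20°) = -0.2963
σ = 107.237° → d = Rσ = 6376·1.87165 = 11934 km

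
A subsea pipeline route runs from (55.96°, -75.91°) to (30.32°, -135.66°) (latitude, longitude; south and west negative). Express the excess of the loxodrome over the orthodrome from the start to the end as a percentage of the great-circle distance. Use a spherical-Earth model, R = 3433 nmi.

2.3%

Great circle: σ = 0.8476 rad → d_gc = Rσ = 2910.0 nmi
Rhumb: Δφ = -0.4475, Δλ = -1.0428, Δψ = -0.6280, q = Δφ/Δψ = 0.7125 → d_rh = R√(Δφ²+q²Δλ²) = 2977.8 nmi
Excess = (2977.8 − 2910.0) / 2910.0 = 67.8 / 2910.0 = 2.33% ≈ 2.3%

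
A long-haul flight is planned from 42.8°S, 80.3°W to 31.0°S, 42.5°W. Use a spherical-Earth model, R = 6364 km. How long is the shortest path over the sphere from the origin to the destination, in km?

cos σ = sin φ₁ sin φ₂ + cos φ₁ cos φ₂ cos Δλ
      = sin(-42.80°)sin(-31.00°) + cos(-42.80°)cos(-31.00°)cos(37.80°) = 0.8469
σ = 32.125° → d = Rσ = 6364·0.56069 = 3568 km

3568 km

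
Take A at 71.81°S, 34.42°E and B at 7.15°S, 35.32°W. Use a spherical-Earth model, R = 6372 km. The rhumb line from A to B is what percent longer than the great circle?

Great circle: σ = 1.3433 rad → d_gc = Rσ = 8559.7 km
Rhumb: Δφ = +1.1285, Δλ = -1.2172, Δψ = +1.7069, q = Δφ/Δψ = 0.6611 → d_rh = R√(Δφ²+q²Δλ²) = 8832.0 km
Excess = (8832.0 − 8559.7) / 8559.7 = 272.3 / 8559.7 = 3.18% ≈ 3.2%

3.2%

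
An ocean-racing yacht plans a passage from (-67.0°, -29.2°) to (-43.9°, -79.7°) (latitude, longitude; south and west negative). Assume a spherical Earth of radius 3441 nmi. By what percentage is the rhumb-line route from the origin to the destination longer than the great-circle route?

Great circle: σ = 0.6140 rad → d_gc = Rσ = 2112.7 nmi
Rhumb: Δφ = +0.4032, Δλ = -0.8814, Δψ = +0.7378, q = Δφ/Δψ = 0.5464 → d_rh = R√(Δφ²+q²Δλ²) = 2161.2 nmi
Excess = (2161.2 − 2112.7) / 2112.7 = 48.5 / 2112.7 = 2.30% ≈ 2.3%

2.3%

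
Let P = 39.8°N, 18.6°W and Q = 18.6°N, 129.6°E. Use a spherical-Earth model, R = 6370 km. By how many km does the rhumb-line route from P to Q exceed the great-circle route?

Great circle: cos σ = sin φ₁ sin φ₂ + cos φ₁ cos φ₂ cos Δλ,  σ = 1.9984 rad → d_gc = 12729.8 km
Rhumb line: Δψ = -0.4279, q = Δφ/Δψ = 0.8648, d_rh = R√(Δφ²+q²Δλ²) = 14442.0 km
Excess = 14442.0 − 12729.8 = 1712.2 ≈ 1712 km

1712 km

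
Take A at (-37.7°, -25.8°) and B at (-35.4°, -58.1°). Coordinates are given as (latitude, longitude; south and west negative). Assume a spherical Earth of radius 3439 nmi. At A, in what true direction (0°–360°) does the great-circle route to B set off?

θ = atan2( sin Δλ·cos φ₂ ,  cos φ₁ sin φ₂ − sin φ₁ cos φ₂ cos Δλ )
  = atan2(-0.4356, -0.0370) = 265.14°

265.1°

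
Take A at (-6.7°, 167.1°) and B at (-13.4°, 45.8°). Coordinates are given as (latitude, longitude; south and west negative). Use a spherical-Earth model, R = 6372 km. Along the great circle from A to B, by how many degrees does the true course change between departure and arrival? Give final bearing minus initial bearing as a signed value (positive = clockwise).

At departure: θ₁ = atan2(sin Δλ cos φ₂, cos φ₁ sin φ₂ − sin φ₁ cos φ₂ cos Δλ) = 250.82°
At arrival: θ₂ = atan2(sin Δλ cos φ₁, −cos φ₂ sin φ₁ + sin φ₂ cos φ₁ cos Δλ) = 285.36°
Δθ = θ₂ − θ₁ = +34.5°

+34.5°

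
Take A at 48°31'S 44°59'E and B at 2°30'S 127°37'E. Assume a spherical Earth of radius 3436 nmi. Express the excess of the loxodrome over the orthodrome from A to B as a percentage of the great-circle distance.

Great circle: σ = 1.4530 rad → d_gc = Rσ = 4992.5 nmi
Rhumb: Δφ = +0.8031, Δλ = +1.4422, Δψ = +0.9274, q = Δφ/Δψ = 0.8660 → d_rh = R√(Δφ²+q²Δλ²) = 5102.3 nmi
Excess = (5102.3 − 4992.5) / 4992.5 = 109.8 / 4992.5 = 2.20% ≈ 2.2%

2.2%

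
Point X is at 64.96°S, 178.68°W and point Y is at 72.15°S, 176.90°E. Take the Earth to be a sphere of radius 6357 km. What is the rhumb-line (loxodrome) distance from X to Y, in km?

Δψ = ln[tan(π/4+φ₂/2)/tan(π/4+φ₁/2)] = -0.3464;  Δφ = -0.1255 rad,  Δλ = -0.0771 rad
q = Δφ/Δψ = 0.3622
d = R·√(Δφ² + q²Δλ²) = 6357·0.12856 = 817 km

817 km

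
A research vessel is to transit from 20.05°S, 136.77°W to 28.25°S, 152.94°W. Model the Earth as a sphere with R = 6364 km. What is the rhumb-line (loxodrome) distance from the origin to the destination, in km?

1873 km

Δψ = ln[tan(π/4+φ₂/2)/tan(π/4+φ₁/2)] = -0.1570;  Δφ = -0.1431 rad,  Δλ = -0.2822 rad
q = Δφ/Δψ = 0.9114
d = R·√(Δφ² + q²Δλ²) = 6364·0.29435 = 1873 km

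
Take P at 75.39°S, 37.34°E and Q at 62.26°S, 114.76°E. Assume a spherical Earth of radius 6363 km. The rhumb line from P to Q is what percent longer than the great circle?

Great circle: σ = 0.4907 rad → d_gc = Rσ = 3122.1 km
Rhumb: Δφ = +0.2292, Δλ = +1.3512, Δψ = +0.6555, q = Δφ/Δψ = 0.3496 → d_rh = R√(Δφ²+q²Δλ²) = 3340.7 km
Excess = (3340.7 − 3122.1) / 3122.1 = 218.6 / 3122.1 = 7.00% ≈ 7.0%

7.0%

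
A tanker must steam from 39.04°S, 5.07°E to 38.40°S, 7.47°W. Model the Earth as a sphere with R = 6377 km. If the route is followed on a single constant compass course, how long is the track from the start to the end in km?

1091 km

Δψ = ln[tan(π/4+φ₂/2)/tan(π/4+φ₁/2)] = +0.0143;  Δφ = +0.0112 rad,  Δλ = -0.2189 rad
q = Δφ/Δψ = 0.7802
d = R·√(Δφ² + q²Δλ²) = 6377·0.17112 = 1091 km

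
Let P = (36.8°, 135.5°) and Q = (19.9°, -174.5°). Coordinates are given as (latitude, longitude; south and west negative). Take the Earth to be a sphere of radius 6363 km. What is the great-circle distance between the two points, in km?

5168 km

cos σ = sin φ₁ sin φ₂ + cos φ₁ cos φ₂ cos Δλ
      = sin(36.80°)sin(19.90°) + cos(36.80°)cos(19.90°)cos(50.00°) = 0.6879
σ = 46.539° → d = Rσ = 6363·0.81226 = 5168 km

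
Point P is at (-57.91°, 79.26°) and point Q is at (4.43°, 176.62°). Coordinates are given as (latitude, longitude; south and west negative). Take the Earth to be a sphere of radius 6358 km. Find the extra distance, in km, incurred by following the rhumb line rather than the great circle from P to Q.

Great circle: cos σ = sin φ₁ sin φ₂ + cos φ₁ cos φ₂ cos Δλ,  σ = 1.7045 rad → d_gc = 10837.1 km
Rhumb line: Δψ = +1.3236, q = Δφ/Δψ = 0.8220, d_rh = R√(Δφ²+q²Δλ²) = 11257.4 km
Excess = 11257.4 − 10837.1 = 420.3 ≈ 420 km

420 km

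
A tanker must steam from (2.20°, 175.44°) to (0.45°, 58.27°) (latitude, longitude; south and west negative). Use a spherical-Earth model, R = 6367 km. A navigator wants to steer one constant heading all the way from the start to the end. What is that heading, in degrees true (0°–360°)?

269.1°

Meridional parts: M(φ₁)=+0.0384, M(φ₂)=+0.0079 → ΔM = -0.0306;  Δλ = -2.0450 rad
tan C = Δλ / ΔM = +66.9338 → C = 269.14°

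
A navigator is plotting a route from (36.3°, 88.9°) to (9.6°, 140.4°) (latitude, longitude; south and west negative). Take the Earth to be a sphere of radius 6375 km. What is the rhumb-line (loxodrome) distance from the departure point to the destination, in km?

Rhumb course C = atan2(Δλ, Δψ) with Δψ = ln[tan(π/4+φ₂/2)/tan(π/4+φ₁/2)] = -0.5124, Δλ = +0.8988 → C = 119.69°
d = R·|Δφ| / |cos C| = 6375·0.46600 / 0.49526 = 5998 km

5998 km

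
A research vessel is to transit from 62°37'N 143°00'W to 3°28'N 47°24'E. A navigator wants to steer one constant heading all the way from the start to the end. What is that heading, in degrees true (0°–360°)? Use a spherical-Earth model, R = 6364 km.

245.5°

Meridional parts: M(φ₁)=+1.4121, M(φ₂)=+0.0605 → ΔM = -1.3516;  Δλ = -2.9601 rad
tan C = Δλ / ΔM = +2.1900 → C = 245.46°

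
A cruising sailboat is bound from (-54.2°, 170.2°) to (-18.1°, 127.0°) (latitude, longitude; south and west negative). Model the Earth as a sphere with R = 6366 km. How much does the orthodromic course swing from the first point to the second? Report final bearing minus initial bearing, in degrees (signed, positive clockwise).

+27.6°

Initial bearing θ₁ = atan2(sin Δλ cos φ₂, cos φ₁ sin φ₂ − sin φ₁ cos φ₂ cos Δλ) = 300.30°
Final bearing θ₂ = (initial bearing from the destination back to the start) + 180° = 327.90°
Δθ = θ₂ − θ₁ = +27.6°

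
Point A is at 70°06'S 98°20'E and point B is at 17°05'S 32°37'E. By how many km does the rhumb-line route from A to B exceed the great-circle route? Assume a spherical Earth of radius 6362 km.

225 km

Great circle: cos σ = sin φ₁ sin φ₂ + cos φ₁ cos φ₂ cos Δλ,  σ = 1.1483 rad → d_gc = 7305.6 km
Rhumb line: Δψ = +1.4379, q = Δφ/Δψ = 0.6435, d_rh = R√(Δφ²+q²Δλ²) = 7530.4 km
Excess = 7530.4 − 7305.6 = 224.8 ≈ 225 km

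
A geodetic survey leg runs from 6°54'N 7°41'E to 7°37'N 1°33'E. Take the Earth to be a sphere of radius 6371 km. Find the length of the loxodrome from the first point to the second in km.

681 km

Rhumb course C = atan2(Δλ, Δψ) with Δψ = ln[tan(π/4+φ₂/2)/tan(π/4+φ₁/2)] = +0.0126, Δλ = -0.1070 → C = 276.72°
d = R·|Δφ| / |cos C| = 6371·0.01251 / 0.11698 = 681 km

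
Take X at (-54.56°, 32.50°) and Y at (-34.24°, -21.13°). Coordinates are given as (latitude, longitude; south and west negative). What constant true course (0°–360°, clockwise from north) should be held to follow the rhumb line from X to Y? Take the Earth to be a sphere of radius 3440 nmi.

Δψ = ln[tan(π/4+φ₂/2)/tan(π/4+φ₁/2)] = +0.5042
Δλ = -0.9360 rad (taken the short way round)
course = atan2(Δλ, Δψ) = 298.31°

298.3°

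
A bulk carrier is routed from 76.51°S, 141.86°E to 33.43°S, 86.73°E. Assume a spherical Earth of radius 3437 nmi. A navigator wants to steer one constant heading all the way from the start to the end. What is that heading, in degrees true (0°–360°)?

327.6°

Δψ = ln[tan(π/4+φ₂/2)/tan(π/4+φ₁/2)] = +1.5151
Δλ = -0.9622 rad (taken the short way round)
course = atan2(Δλ, Δψ) = 327.58°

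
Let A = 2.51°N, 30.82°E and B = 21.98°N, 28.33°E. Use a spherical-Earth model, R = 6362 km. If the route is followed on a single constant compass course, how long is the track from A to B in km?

2179 km

Δψ = ln[tan(π/4+φ₂/2)/tan(π/4+φ₁/2)] = +0.3496;  Δφ = +0.3398 rad,  Δλ = -0.0435 rad
q = Δφ/Δψ = 0.9721
d = R·√(Δφ² + q²Δλ²) = 6362·0.34243 = 2179 km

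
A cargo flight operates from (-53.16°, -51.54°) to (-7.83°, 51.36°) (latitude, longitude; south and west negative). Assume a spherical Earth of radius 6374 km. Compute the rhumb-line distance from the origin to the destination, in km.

Δψ = ln[tan(π/4+φ₂/2)/tan(π/4+φ₁/2)] = +0.9624;  Δφ = +0.7912 rad,  Δλ = +1.7959 rad
q = Δφ/Δψ = 0.8221
d = R·√(Δφ² + q²Δλ²) = 6374·1.67501 = 10677 km

10677 km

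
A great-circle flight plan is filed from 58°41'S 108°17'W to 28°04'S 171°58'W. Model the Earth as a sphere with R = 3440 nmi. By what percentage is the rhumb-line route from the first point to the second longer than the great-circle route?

2.7%

Great circle: σ = 0.9207 rad → d_gc = Rσ = 3167.1 nmi
Rhumb: Δφ = +0.5344, Δλ = -1.1115, Δψ = +0.7612, q = Δφ/Δψ = 0.7020 → d_rh = R√(Δφ²+q²Δλ²) = 3253.3 nmi
Excess = (3253.3 − 3167.1) / 3167.1 = 86.2 / 3167.1 = 2.72% ≈ 2.7%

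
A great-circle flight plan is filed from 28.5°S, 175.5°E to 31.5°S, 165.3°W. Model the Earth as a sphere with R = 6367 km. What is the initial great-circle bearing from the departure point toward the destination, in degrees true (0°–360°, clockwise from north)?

N = sin Δλ·cos φ₂ = +0.2804;  D = cos φ₁ sin φ₂ − sin φ₁ cos φ₂ cos Δλ = -0.0750
initial course = atan2(N, D) = 104.97°

105.0°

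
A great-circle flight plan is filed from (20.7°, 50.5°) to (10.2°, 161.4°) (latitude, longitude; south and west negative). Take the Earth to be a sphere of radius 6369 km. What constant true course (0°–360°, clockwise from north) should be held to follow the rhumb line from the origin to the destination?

Δψ = ln[tan(π/4+φ₂/2)/tan(π/4+φ₁/2)] = -0.1904
Δλ = +1.9356 rad (taken the short way round)
course = atan2(Δλ, Δψ) = 95.62°

95.6°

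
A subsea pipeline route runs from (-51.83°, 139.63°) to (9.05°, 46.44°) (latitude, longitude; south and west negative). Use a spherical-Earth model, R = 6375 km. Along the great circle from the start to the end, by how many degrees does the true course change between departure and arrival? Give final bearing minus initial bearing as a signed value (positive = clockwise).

At departure: θ₁ = atan2(sin Δλ cos φ₂, cos φ₁ sin φ₂ − sin φ₁ cos φ₂ cos Δλ) = 273.13°
At arrival: θ₂ = atan2(sin Δλ cos φ₁, −cos φ₂ sin φ₁ + sin φ₂ cos φ₁ cos Δλ) = 321.33°
Δθ = θ₂ − θ₁ = +48.2°

+48.2°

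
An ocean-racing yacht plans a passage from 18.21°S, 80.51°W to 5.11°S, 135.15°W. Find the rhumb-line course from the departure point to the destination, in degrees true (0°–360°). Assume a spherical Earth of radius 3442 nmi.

283.8°

Δψ = ln[tan(π/4+φ₂/2)/tan(π/4+φ₁/2)] = +0.2340
Δλ = -0.9536 rad (taken the short way round)
course = atan2(Δλ, Δψ) = 283.79°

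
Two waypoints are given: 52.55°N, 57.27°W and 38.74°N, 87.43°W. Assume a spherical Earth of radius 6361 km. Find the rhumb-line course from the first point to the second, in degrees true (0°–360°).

236.6°

Meridional parts: M(φ₁)=+1.0819, M(φ₂)=+0.7345 → ΔM = -0.3474;  Δλ = -0.5264 rad
tan C = Δλ / ΔM = +1.5153 → C = 236.58°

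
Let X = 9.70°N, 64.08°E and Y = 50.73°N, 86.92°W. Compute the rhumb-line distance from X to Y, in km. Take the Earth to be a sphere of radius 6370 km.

14696 km

Δψ = ln[tan(π/4+φ₂/2)/tan(π/4+φ₁/2)] = +0.8605;  Δφ = +0.7161 rad,  Δλ = -2.6354 rad
q = Δφ/Δψ = 0.8322
d = R·√(Δφ² + q²Δλ²) = 6370·2.30706 = 14696 km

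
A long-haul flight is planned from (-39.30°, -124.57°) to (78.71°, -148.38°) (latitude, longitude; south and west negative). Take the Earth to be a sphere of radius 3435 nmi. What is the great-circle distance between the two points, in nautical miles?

7125 nmi

cos σ = sin φ₁ sin φ₂ + cos φ₁ cos φ₂ cos Δλ
      = sin(-39.30°)sin(78.71°) + cos(-39.30°)cos(78.71°)cos(-23.81°) = -0.4825
σ = 118.850° → d = Rσ = 3435·2.07433 = 7125 nmi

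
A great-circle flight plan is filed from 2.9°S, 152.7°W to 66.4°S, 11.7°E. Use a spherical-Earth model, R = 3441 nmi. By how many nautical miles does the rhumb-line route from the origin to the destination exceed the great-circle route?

1573 nmi

Great circle: cos σ = sin φ₁ sin φ₂ + cos φ₁ cos φ₂ cos Δλ,  σ = 1.9164 rad → d_gc = 6594.26 nmi
Rhumb line: Δψ = -1.5152, q = Δφ/Δψ = 0.7314, d_rh = R√(Δφ²+q²Δλ²) = 8166.83 nmi
Excess = 8166.83 − 6594.26 = 1572.57 ≈ 1573 nmi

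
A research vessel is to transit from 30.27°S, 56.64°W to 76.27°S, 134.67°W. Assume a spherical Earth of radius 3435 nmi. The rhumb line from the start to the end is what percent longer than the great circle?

5.5%

Great circle: σ = 1.0096 rad → d_gc = Rσ = 3468.0 nmi
Rhumb: Δφ = -0.8029, Δλ = -1.3619, Δψ = -1.5622, q = Δφ/Δψ = 0.5139 → d_rh = R√(Δφ²+q²Δλ²) = 3658.6 nmi
Excess = (3658.6 − 3468.0) / 3468.0 = 190.6 / 3468.0 = 5.50% ≈ 5.5%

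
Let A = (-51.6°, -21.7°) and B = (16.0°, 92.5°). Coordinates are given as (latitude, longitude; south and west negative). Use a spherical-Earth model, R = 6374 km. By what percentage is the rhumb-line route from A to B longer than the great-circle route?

3.3%

Great circle: σ = 2.0497 rad → d_gc = Rσ = 13064.6 km
Rhumb: Δφ = +1.1798, Δλ = +1.9932, Δψ = +1.3378, q = Δφ/Δψ = 0.8819 → d_rh = R√(Δφ²+q²Δλ²) = 13494.0 km
Excess = (13494.0 − 13064.6) / 13064.6 = 429.4 / 13064.6 = 3.29% ≈ 3.3%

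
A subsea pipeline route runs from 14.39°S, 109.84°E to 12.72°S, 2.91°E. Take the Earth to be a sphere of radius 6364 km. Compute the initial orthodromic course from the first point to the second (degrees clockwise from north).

253.1°

N = sin Δλ·cos φ₂ = -0.9332;  D = cos φ₁ sin φ₂ − sin φ₁ cos φ₂ cos Δλ = -0.2839
initial course = atan2(N, D) = 253.08°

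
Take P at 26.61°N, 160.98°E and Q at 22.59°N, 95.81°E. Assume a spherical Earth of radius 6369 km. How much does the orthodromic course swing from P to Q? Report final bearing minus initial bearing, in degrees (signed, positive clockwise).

-29.8°

At departure: θ₁ = atan2(sin Δλ cos φ₂, cos φ₁ sin φ₂ − sin φ₁ cos φ₂ cos Δλ) = 281.45°
At arrival: θ₂ = atan2(sin Δλ cos φ₁, −cos φ₂ sin φ₁ + sin φ₂ cos φ₁ cos Δλ) = 251.64°
Δθ = θ₂ − θ₁ = -29.8°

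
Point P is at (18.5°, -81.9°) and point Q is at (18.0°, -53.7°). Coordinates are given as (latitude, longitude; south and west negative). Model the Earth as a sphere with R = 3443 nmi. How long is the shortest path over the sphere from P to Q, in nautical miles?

1608 nmi

Haversine: a = sin²(Δφ/2)+cos φ₁ cos φ₂ sin²(Δλ/2) = 0.05355;  σ = 2·atan2(√a,√(1−a))
σ = 26.759° → d = Rσ = 3443·0.46703 = 1608 nmi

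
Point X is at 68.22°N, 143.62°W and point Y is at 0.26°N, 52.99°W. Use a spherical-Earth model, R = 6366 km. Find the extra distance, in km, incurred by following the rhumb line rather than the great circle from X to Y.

Great circle: cos σ = sin φ₁ sin φ₂ + cos φ₁ cos φ₂ cos Δλ,  σ = 1.5707 rad → d_gc = 9998.8 km
Rhumb line: Δψ = -1.6437, q = Δφ/Δψ = 0.7216, d_rh = R√(Δφ²+q²Δλ²) = 10479.4 km
Excess = 10479.4 − 9998.8 = 480.6 ≈ 481 km

481 km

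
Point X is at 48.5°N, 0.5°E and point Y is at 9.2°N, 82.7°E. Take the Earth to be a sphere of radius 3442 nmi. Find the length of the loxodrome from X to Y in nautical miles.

4805 nmi

Δψ = ln[tan(π/4+φ₂/2)/tan(π/4+φ₁/2)] = -0.8093;  Δφ = -0.6859 rad,  Δλ = +1.4347 rad
q = Δφ/Δψ = 0.8475
d = R·√(Δφ² + q²Δλ²) = 3442·1.39605 = 4805 nmi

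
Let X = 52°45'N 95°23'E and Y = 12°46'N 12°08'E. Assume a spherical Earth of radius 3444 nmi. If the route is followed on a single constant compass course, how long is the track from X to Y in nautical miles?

Δψ = ln[tan(π/4+φ₂/2)/tan(π/4+φ₁/2)] = -0.8629;  Δφ = -0.6978 rad,  Δλ = -1.4530 rad
q = Δφ/Δψ = 0.8087
d = R·√(Δφ² + q²Δλ²) = 3444·1.36663 = 4707 nmi

4707 nmi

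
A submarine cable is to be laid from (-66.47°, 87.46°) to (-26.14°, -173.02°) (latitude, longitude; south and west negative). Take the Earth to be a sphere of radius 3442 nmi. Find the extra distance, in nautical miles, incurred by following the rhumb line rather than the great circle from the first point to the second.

Great circle: cos σ = sin φ₁ sin φ₂ + cos φ₁ cos φ₂ cos Δλ,  σ = 1.2189 rad → d_gc = 4195.5 nmi
Rhumb line: Δψ = +1.0960, q = Δφ/Δψ = 0.6423, d_rh = R√(Δφ²+q²Δλ²) = 4540.2 nmi
Excess = 4540.2 − 4195.5 = 344.7 ≈ 345 nmi

345 nmi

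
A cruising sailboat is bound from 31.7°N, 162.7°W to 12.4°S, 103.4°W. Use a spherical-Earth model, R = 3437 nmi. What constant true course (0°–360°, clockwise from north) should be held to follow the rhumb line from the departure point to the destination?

127.8°

Δψ = ln[tan(π/4+φ₂/2)/tan(π/4+φ₁/2)] = -0.8020
Δλ = +1.0350 rad (taken the short way round)
course = atan2(Δλ, Δψ) = 127.77°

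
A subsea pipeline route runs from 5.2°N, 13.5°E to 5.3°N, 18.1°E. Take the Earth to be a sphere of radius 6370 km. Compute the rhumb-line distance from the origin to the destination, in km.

Δψ = ln[tan(π/4+φ₂/2)/tan(π/4+φ₁/2)] = +0.0018;  Δφ = +0.0017 rad,  Δλ = +0.0803 rad
q = Δφ/Δψ = 0.9958
d = R·√(Δφ² + q²Δλ²) = 6370·0.07997 = 509 km

509 km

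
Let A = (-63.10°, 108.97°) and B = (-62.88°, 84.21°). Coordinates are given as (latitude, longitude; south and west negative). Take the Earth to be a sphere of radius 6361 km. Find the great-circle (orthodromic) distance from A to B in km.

Haversine: a = sin²(Δφ/2)+cos φ₁ cos φ₂ sin²(Δλ/2) = 0.00948;  σ = 2·atan2(√a,√(1−a))
σ = 11.177° → d = Rσ = 6361·0.19508 = 1241 km

1241 km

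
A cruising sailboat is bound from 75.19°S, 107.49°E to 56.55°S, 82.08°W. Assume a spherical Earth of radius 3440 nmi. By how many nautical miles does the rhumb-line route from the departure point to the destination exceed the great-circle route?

Great circle: cos σ = sin φ₁ sin φ₂ + cos φ₁ cos φ₂ cos Δλ,  σ = 0.8397 rad → d_gc = 2888.4 nmi
Rhumb line: Δψ = +0.8381, q = Δφ/Δψ = 0.3882, d_rh = R√(Δφ²+q²Δλ²) = 4126.5 nmi
Excess = 4126.5 − 2888.4 = 1238.1 ≈ 1238 nmi

1238 nmi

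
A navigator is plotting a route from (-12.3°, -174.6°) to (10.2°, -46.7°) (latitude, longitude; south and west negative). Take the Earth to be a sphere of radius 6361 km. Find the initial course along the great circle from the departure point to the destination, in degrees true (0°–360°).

θ = atan2( sin Δλ·cos φ₂ ,  cos φ₁ sin φ₂ − sin φ₁ cos φ₂ cos Δλ )
  = atan2(+0.7766, +0.0442) = 86.74°

86.7°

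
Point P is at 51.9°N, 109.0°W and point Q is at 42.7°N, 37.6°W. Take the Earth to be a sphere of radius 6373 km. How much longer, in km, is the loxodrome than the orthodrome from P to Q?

Great circle: cos σ = sin φ₁ sin φ₂ + cos φ₁ cos φ₂ cos Δλ,  σ = 0.8253 rad → d_gc = 5259.9 km
Rhumb line: Δψ = -0.2376, q = Δφ/Δψ = 0.6757, d_rh = R√(Δφ²+q²Δλ²) = 5463.1 km
Excess = 5463.1 − 5259.9 = 203.2 ≈ 203 km

203 km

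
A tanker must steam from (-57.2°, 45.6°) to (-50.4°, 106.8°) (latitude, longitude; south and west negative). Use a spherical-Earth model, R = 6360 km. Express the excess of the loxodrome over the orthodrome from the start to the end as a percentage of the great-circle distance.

3.3%

Great circle: σ = 0.6198 rad → d_gc = Rσ = 3941.7 km
Rhumb: Δφ = +0.1187, Δλ = +1.0681, Δψ = +0.2015, q = Δφ/Δψ = 0.5890 → d_rh = R√(Δφ²+q²Δλ²) = 4071.6 km
Excess = (4071.6 − 3941.7) / 3941.7 = 129.9 / 3941.7 = 3.30% ≈ 3.3%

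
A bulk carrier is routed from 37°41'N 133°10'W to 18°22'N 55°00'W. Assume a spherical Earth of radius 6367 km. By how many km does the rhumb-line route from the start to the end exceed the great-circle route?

160 km

Great circle: cos σ = sin φ₁ sin φ₂ + cos φ₁ cos φ₂ cos Δλ,  σ = 1.2168 rad → d_gc = 7747.4 km
Rhumb line: Δψ = -0.3848, q = Δφ/Δψ = 0.8762, d_rh = R√(Δφ²+q²Δλ²) = 7907.4 km
Excess = 7907.4 − 7747.4 = 160.0 ≈ 160 km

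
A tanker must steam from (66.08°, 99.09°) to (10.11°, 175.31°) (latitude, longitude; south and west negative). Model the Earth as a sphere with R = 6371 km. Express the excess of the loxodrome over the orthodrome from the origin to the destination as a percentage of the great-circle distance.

3.6%

Great circle: σ = 1.3124 rad → d_gc = Rσ = 8361.2 km
Rhumb: Δφ = -0.9769, Δλ = +1.3303, Δψ = -1.3746, q = Δφ/Δψ = 0.7106 → d_rh = R√(Δφ²+q²Δλ²) = 8660.7 km
Excess = (8660.7 − 8361.2) / 8361.2 = 299.5 / 8361.2 = 3.58% ≈ 3.6%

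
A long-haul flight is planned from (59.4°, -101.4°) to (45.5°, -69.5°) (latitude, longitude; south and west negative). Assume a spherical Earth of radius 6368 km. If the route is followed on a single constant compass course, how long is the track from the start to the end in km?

2637 km

Rhumb course C = atan2(Δλ, Δψ) with Δψ = ln[tan(π/4+φ₂/2)/tan(π/4+φ₁/2)] = -0.4024, Δλ = +0.5568 → C = 125.86°
d = R·|Δφ| / |cos C| = 6368·0.24260 / 0.58580 = 2637 km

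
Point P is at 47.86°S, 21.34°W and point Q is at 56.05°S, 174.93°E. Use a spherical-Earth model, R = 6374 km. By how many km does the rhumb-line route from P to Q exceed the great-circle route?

Great circle: cos σ = sin φ₁ sin φ₂ + cos φ₁ cos φ₂ cos Δλ,  σ = 1.3125 rad → d_gc = 8366.1 km
Rhumb line: Δψ = -0.2328, q = Δφ/Δψ = 0.6140, d_rh = R√(Δφ²+q²Δλ²) = 11221.4 km
Excess = 11221.4 − 8366.1 = 2855.3 ≈ 2855 km

2855 km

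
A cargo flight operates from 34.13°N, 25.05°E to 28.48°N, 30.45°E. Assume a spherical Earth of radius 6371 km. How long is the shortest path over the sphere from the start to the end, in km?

Haversine: a = sin²(Δφ/2)+cos φ₁ cos φ₂ sin²(Δλ/2) = 0.00404;  σ = 2·atan2(√a,√(1−a))
σ = 7.292° → d = Rσ = 6371·0.12726 = 811 km

811 km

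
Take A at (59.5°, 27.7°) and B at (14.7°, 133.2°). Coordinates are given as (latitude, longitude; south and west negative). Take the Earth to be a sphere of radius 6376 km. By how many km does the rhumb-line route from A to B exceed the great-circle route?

679 km

Great circle: cos σ = sin φ₁ sin φ₂ + cos φ₁ cos φ₂ cos Δλ,  σ = 1.4832 rad → d_gc = 9457.1 km
Rhumb line: Δψ = -1.0402, q = Δφ/Δψ = 0.7517, d_rh = R√(Δφ²+q²Δλ²) = 10135.8 km
Excess = 10135.8 − 9457.1 = 678.7 ≈ 679 km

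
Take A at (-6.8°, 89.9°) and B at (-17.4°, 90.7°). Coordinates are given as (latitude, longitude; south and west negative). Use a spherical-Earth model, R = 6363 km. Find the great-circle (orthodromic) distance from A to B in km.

1180 km

cos σ = sin φ₁ sin φ₂ + cos φ₁ cos φ₂ cos Δλ
      = sin(-6.80°)sin(-17.40°) + cos(-6.80°)cos(-17.40°)cos(0.80°) = 0.9828
σ = 10.629° → d = Rσ = 6363·0.18551 = 1180 km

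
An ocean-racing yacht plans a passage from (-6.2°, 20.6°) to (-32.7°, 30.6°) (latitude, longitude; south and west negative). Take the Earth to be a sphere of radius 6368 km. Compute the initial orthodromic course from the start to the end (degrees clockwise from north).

N = sin Δλ·cos φ₂ = +0.1461;  D = cos φ₁ sin φ₂ − sin φ₁ cos φ₂ cos Δλ = -0.4476
initial course = atan2(N, D) = 161.92°

161.9°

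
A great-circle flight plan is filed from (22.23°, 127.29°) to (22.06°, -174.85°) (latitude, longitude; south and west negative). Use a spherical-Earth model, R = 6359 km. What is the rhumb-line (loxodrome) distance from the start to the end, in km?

5948 km

Δψ = ln[tan(π/4+φ₂/2)/tan(π/4+φ₁/2)] = -0.0032;  Δφ = -0.0030 rad,  Δλ = +1.0098 rad
q = Δφ/Δψ = 0.9262
d = R·√(Δφ² + q²Δλ²) = 6359·0.93536 = 5948 km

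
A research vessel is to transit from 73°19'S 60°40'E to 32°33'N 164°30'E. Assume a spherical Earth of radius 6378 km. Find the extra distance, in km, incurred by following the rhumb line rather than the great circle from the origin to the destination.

Great circle: cos σ = sin φ₁ sin φ₂ + cos φ₁ cos φ₂ cos Δλ,  σ = 2.1813 rad → d_gc = 13912.1 km
Rhumb line: Δψ = +2.5212, q = Δφ/Δψ = 0.7329, d_rh = R√(Δφ²+q²Δλ²) = 14513.2 km
Excess = 14513.2 − 13912.1 = 601.1 ≈ 601 km

601 km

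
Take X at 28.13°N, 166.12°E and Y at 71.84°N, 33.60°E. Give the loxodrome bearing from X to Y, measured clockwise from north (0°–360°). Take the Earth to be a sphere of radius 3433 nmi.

Meridional parts: M(φ₁)=+0.5120, M(φ₂)=+1.8337 → ΔM = +1.3218;  Δλ = -2.3129 rad
tan C = Δλ / ΔM = -1.7499 → C = 299.75°

299.7°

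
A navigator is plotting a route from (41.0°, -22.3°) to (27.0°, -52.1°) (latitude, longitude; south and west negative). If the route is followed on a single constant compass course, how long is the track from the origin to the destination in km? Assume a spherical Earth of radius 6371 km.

3146 km

Δψ = ln[tan(π/4+φ₂/2)/tan(π/4+φ₁/2)] = -0.2961;  Δφ = -0.2443 rad,  Δλ = -0.5201 rad
q = Δφ/Δψ = 0.8251
d = R·√(Δφ² + q²Δλ²) = 6371·0.49382 = 3146 km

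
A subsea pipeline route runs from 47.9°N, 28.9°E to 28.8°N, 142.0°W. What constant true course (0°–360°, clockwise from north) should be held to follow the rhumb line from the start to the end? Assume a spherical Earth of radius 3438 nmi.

Meridional parts: M(φ₁)=+0.9549, M(φ₂)=+0.5253 → ΔM = -0.4296;  Δλ = -2.9828 rad
tan C = Δλ / ΔM = +6.9432 → C = 261.80°

261.8°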